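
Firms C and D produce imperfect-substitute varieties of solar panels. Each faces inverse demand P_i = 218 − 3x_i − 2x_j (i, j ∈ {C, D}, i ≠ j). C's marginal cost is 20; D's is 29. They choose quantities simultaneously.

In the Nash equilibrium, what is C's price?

95.9375

Firm C's profit: π = x_C(218 − 3x_C − 2x_D) − 20x_C.
∂π/∂x_C = 198 − 6x_C − 2x_D = 0 ⇒ x_C = 33 − (1/3)x_D.
Similarly x_D = 31.5 − (1/3)x_C.
Solving the two reaction functions simultaneously: (1 − (−1/3)(−1/3))x_C = 33 − (1/3)·31.5, so (8/9)x_C = 22.5 and x_C = 25.3125.
Then x_D = 31.5 − (1/3)·25.3125 = 23.0625.
P_C = 218 − 3·25.3125 − 2·23.0625 = 95.9375.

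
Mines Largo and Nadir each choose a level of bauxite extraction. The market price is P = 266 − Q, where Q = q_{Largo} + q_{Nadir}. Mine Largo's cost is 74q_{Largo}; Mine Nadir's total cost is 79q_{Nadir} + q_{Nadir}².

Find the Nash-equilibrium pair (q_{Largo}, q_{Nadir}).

83, 26

Mine Largo's profit: π = q_{Largo}(266 − (q_{Largo} + q_{Nadir})) − 74q_{Largo}.
∂π/∂q_{Largo} = 192 − 2q_{Largo} − q_{Nadir} = 0, so q_{Largo} = 96 − 0.5q_{Nadir}.
For Nadir: ∂π/∂q_{Nadir} = 187 − 4q_{Nadir} − q_{Largo} = 0 ⇒ q_{Nadir} = 46.75 − 0.25q_{Largo}.
Solving the two reaction functions simultaneously: (1 − (−0.5)(−0.25))q_{Largo} = 96 − 0.5·46.75, so 0.875q_{Largo} = 72.625 and q_{Largo} = 83.
Then q_{Nadir} = 46.75 − 0.25·83 = 26.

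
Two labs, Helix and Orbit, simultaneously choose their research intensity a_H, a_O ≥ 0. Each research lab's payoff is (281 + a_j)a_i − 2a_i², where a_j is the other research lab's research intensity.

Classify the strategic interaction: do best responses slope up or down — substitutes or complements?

Helix's payoff is (281 + a_O)a_H − 2a_H².
∂π/∂a_H = 281 + a_O − 4a_H = 0, so a_H = 70.25 + 0.25a_O.
The best-response slope da_H/da_O = 0.25 > 0: the reaction function is upward-sloping, so the choices are strategic complements.

strategic complements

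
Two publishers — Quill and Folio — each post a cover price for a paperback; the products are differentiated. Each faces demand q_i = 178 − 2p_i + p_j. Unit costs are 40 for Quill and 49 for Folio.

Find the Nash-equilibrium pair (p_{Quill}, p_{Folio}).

Quill's profit: π = (p_{Quill} − 40)(178 − 2p_{Quill} + p_{Folio}).
∂π/∂p_{Quill} = 258 − 4p_{Quill} + p_{Folio} = 0 ⇒ p_{Quill} = 64.5 + 0.25p_{Folio}.
Similarly p_{Folio} = 69 + 0.25p_{Quill}.
Plugging p_{Folio} into Quill's best response: p_{Quill} = 64.5 + 0.25(69 + 0.25p_{Quill}) ⇒ 0.9375p_{Quill} = 81.75, so p_{Quill} = 87.2.
Then p_{Folio} = 69 + 0.25·87.2 = 90.8.

87.2, 90.8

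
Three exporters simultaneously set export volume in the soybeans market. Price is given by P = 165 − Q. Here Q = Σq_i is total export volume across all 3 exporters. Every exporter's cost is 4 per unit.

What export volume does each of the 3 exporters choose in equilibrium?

40.25

A representative exporter's profit is π_i = q_i(165 − Q) − 4q_i, with Q = q_i + Σ_{j≠i} q_j.
First-order condition: 161 − 2q_i − Σ_{j≠i} q_j = 0.
In a symmetric equilibrium every exporter chooses the same q, so Σ_{j≠i} q_j = 2q. The condition becomes 161 − 4q = 0, giving q = 161/4 = 40.25.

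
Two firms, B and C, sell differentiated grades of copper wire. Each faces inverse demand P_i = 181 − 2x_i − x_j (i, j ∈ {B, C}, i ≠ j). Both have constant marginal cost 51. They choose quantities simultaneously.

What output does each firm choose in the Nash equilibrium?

26

Firm B's profit: π = x_B(181 − 2x_B − x_C) − 51x_B.
∂π/∂x_B = 130 − 4x_B − x_C = 0 ⇒ x_B = 32.5 − 0.25x_C.
Setting x_B = x_C in the reaction function: x_B = 32.5 − 0.25x_B, so x_B = 32.5 / 1.25 = 26.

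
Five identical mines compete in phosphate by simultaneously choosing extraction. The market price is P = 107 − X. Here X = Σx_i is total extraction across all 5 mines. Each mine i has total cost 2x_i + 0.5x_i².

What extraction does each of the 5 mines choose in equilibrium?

A representative mine's profit is π_i = x_i(107 − X) − 2x_i − 0.5x_i², with X = x_i + Σ_{j≠i} x_j.
First-order condition: 105 − 3x_i − Σ_{j≠i} x_j = 0.
Imposing symmetry (x_j = x for all j) turns Σ_{j≠i} x_j into 4x, so 105 = 7x and x = 15.

15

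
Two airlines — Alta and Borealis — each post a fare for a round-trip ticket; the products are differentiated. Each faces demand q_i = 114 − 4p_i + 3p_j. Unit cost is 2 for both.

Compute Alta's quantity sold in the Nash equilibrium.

89.6

Alta's profit: π = (p_{Alta} − 2)(114 − 4p_{Alta} + 3p_{Borealis}).
∂π/∂p_{Alta} = 122 − 8p_{Alta} + 3p_{Borealis} = 0 ⇒ p_{Alta} = 15.25 + 0.375p_{Borealis}.
By symmetry p_{Borealis} = p_{Alta}; substituting into the reaction function, 0.625p_{Alta} = 15.25 and p_{Alta} = 24.4.
q_{Alta} = 114 − 4·24.4 + 3·24.4 = 89.6.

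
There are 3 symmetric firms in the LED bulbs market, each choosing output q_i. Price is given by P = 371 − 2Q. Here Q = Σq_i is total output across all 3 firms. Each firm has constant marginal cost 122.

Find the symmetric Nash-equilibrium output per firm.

A representative firm's profit is π_i = q_i(371 − 2Q) − 122q_i, with Q = q_i + Σ_{j≠i} q_j.
First-order condition: 249 − 4q_i − 2Σ_{j≠i} q_j = 0.
Imposing symmetry (q_j = q for all j) turns Σ_{j≠i} q_j into 2q, so 249 = 8q and q = 31.125.

31.125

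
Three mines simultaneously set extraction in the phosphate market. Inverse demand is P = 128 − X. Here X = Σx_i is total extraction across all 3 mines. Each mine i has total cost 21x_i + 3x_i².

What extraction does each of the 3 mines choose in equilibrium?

10.7

A representative mine's profit is π_i = x_i(128 − X) − 21x_i − 3x_i², with X = x_i + Σ_{j≠i} x_j.
First-order condition: 107 − 8x_i − Σ_{j≠i} x_j = 0.
In a symmetric equilibrium every mine chooses the same x, so Σ_{j≠i} x_j = 2x. The condition becomes 107 − 10x = 0, giving x = 107/10 = 10.7.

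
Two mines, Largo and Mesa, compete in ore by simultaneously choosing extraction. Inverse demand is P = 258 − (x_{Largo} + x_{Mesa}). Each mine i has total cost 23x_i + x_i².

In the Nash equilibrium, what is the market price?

164

Mine Largo's profit: π = x_{Largo}(258 − (x_{Largo} + x_{Mesa})) − 23x_{Largo} − x_{Largo}².
∂π/∂x_{Largo} = 235 − 4x_{Largo} − x_{Mesa} = 0, so x_{Largo} = 58.75 − 0.25x_{Mesa}.
The game is symmetric, so in equilibrium x_{Mesa} = x_{Largo}: the reaction function gives 1.25x_{Largo} = 58.75, hence x_{Largo} = 47.
Equilibrium price: P = 258 − 94 = 164.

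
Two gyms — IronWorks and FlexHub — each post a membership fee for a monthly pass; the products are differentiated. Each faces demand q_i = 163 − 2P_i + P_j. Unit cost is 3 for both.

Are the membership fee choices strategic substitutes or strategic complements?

IronWorks's profit: π = (P_{IronWorks} − 3)(163 − 2P_{IronWorks} + P_{FlexHub}).
∂π/∂P_{IronWorks} = 169 − 4P_{IronWorks} + P_{FlexHub} = 0 ⇒ P_{IronWorks} = 42.25 + 0.25P_{FlexHub}.
The best-response slope dP_{IronWorks}/dP_{FlexHub} = 0.25 > 0: the reaction function is upward-sloping, so the choices are strategic complements.

strategic complements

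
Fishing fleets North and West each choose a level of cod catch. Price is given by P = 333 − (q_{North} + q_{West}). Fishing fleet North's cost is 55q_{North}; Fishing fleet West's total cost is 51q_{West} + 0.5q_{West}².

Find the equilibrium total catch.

167.6

Fishing fleet North's profit: π = q_{North}(333 − (q_{North} + q_{West})) − 55q_{North}.
∂π/∂q_{North} = 278 − 2q_{North} − q_{West} = 0, so q_{North} = 139 − 0.5q_{West}.
For West: ∂π/∂q_{West} = 282 − 3q_{West} − q_{North} = 0 ⇒ q_{West} = 94 − (1/3)q_{North}.
Solving the two reaction functions simultaneously: (1 − (−0.5)(−1/3))q_{North} = 139 − 0.5·94, so (5/6)q_{North} = 92 and q_{North} = 110.4.
Then q_{West} = 94 − (1/3)·110.4 = 57.2.
Total catch: 110.4 + 57.2 = 167.6.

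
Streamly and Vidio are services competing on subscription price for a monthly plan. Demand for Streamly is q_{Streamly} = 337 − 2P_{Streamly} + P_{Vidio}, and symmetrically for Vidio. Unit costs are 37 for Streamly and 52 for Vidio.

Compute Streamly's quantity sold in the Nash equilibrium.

Streamly's profit: π = (P_{Streamly} − 37)(337 − 2P_{Streamly} + P_{Vidio}).
∂π/∂P_{Streamly} = 411 − 4P_{Streamly} + P_{Vidio} = 0 ⇒ P_{Streamly} = 102.75 + 0.25P_{Vidio}.
Similarly P_{Vidio} = 110.25 + 0.25P_{Streamly}.
Plugging P_{Vidio} into Streamly's best response: P_{Streamly} = 102.75 + 0.25(110.25 + 0.25P_{Streamly}) ⇒ 0.9375P_{Streamly} = 130.3125, so P_{Streamly} = 139.
Then P_{Vidio} = 110.25 + 0.25·139 = 145.
q_{Streamly} = 337 − 2·139 + 145 = 204.

204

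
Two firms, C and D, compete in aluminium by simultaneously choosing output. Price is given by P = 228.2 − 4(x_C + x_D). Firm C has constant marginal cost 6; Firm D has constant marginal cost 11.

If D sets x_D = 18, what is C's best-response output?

Firm C's profit: π = x_C(228.2 − 4(x_C + x_D)) − 6x_C.
∂π/∂x_C = 222.2 − 8x_C − 4x_D = 0, so x_C = 27.775 − 0.5x_D.
At x_D = 18: x_C = 27.775 − 0.5·18 = 18.775.

18.775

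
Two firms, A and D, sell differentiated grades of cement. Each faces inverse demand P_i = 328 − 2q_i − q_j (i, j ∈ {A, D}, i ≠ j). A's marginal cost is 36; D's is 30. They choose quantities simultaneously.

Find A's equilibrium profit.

Firm A's profit: π = q_A(328 − 2q_A − q_D) − 36q_A.
∂π/∂q_A = 292 − 4q_A − q_D = 0 ⇒ q_A = 73 − 0.25q_D.
Similarly q_D = 74.5 − 0.25q_A.
Substituting the second reaction function into the first: q_A = 73 − 0.25(74.5 − 0.25q_A), which gives 0.9375q_A = 54.375 ⇒ q_A = 58.
Then q_D = 74.5 − 0.25·58 = 60.
P_A = 328 − 2·58 − 60 = 152.
Profit = (152 − 36)·58 = 6728.

6728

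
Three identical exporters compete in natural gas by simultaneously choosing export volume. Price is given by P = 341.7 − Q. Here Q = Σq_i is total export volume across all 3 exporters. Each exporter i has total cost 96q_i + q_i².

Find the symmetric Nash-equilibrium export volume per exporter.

A representative exporter's profit is π_i = q_i(341.7 − Q) − 96q_i − q_i², with Q = q_i + Σ_{j≠i} q_j.
First-order condition: 245.7 − 4q_i − Σ_{j≠i} q_j = 0.
With identical exporters, set every q_j = q: then 245.7 − 4q − 2q = 0, i.e. q = 245.7/6 = 40.95.

40.95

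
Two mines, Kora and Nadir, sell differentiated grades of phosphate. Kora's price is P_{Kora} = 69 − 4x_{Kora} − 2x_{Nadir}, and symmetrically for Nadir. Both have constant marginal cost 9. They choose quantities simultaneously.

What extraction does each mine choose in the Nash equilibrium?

Mine Kora's profit: π = x_{Kora}(69 − 4x_{Kora} − 2x_{Nadir}) − 9x_{Kora}.
∂π/∂x_{Kora} = 60 − 8x_{Kora} − 2x_{Nadir} = 0 ⇒ x_{Kora} = 7.5 − 0.25x_{Nadir}.
By symmetry x_{Nadir} = x_{Kora}; substituting into the reaction function, 1.25x_{Kora} = 7.5 and x_{Kora} = 6.

6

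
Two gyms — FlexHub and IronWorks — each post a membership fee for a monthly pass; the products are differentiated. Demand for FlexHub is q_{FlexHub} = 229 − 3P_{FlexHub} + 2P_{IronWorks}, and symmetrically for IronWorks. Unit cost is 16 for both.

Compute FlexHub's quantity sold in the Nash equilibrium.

159.75

FlexHub's profit: π = (P_{FlexHub} − 16)(229 − 3P_{FlexHub} + 2P_{IronWorks}).
∂π/∂P_{FlexHub} = 277 − 6P_{FlexHub} + 2P_{IronWorks} = 0 ⇒ P_{FlexHub} = 277/6 + (1/3)P_{IronWorks}.
The game is symmetric, so in equilibrium P_{IronWorks} = P_{FlexHub}: the reaction function gives (2/3)P_{FlexHub} = 277/6, hence P_{FlexHub} = 69.25.
q_{FlexHub} = 229 − 3·69.25 + 2·69.25 = 159.75.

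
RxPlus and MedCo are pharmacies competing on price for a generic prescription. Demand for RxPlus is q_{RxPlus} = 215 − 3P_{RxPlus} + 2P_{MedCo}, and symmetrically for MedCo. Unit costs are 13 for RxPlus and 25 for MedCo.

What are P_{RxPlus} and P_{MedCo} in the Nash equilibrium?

65.75, 70.25

RxPlus's profit: π = (P_{RxPlus} − 13)(215 − 3P_{RxPlus} + 2P_{MedCo}).
∂π/∂P_{RxPlus} = 254 − 6P_{RxPlus} + 2P_{MedCo} = 0 ⇒ P_{RxPlus} = 127/3 + (1/3)P_{MedCo}.
Similarly P_{MedCo} = 145/3 + (1/3)P_{RxPlus}.
Substituting the second reaction function into the first: P_{RxPlus} = 127/3 + (1/3)(145/3 + (1/3)P_{RxPlus}), which gives (8/9)P_{RxPlus} = 526/9 ⇒ P_{RxPlus} = 65.75.
Then P_{MedCo} = 145/3 + (1/3)·65.75 = 70.25.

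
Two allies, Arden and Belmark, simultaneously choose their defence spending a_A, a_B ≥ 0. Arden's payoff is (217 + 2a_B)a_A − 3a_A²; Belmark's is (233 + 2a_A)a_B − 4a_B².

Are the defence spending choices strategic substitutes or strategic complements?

Expanding Arden's payoff: 217a_A + 2a_Ba_A − 3a_A².
∂π/∂a_A = 217 + 2a_B − 6a_A = 0, so a_A = 217/6 + (1/3)a_B.
The best-response slope da_A/da_B = 1/3 > 0: the reaction function is upward-sloping, so the choices are strategic complements.

strategic complements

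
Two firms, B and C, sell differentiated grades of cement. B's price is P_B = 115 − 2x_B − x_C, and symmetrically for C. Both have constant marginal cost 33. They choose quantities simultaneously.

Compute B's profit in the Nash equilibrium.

537.92

Firm B's profit: π = x_B(115 − 2x_B − x_C) − 33x_B.
∂π/∂x_B = 82 − 4x_B − x_C = 0 ⇒ x_B = 20.5 − 0.25x_C.
The game is symmetric, so in equilibrium x_C = x_B: the reaction function gives 1.25x_B = 20.5, hence x_B = 16.4.
P_B = 115 − 2·16.4 − 16.4 = 65.8.
Profit = (65.8 − 33)·16.4 = 537.92.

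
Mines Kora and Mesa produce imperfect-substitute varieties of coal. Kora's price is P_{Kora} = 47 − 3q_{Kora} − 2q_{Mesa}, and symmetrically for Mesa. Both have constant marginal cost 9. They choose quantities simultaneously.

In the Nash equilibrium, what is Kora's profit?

67.6875

Mine Kora's profit: π = q_{Kora}(47 − 3q_{Kora} − 2q_{Mesa}) − 9q_{Kora}.
∂π/∂q_{Kora} = 38 − 6q_{Kora} − 2q_{Mesa} = 0 ⇒ q_{Kora} = 19/3 − (1/3)q_{Mesa}.
Setting q_{Kora} = q_{Mesa} in the reaction function: q_{Kora} = 19/3 − (1/3)q_{Kora}, so q_{Kora} = (19/3) / (4/3) = 4.75.
P_{Kora} = 47 − 3·4.75 − 2·4.75 = 23.25.
Profit = (23.25 − 9)·4.75 = 67.6875.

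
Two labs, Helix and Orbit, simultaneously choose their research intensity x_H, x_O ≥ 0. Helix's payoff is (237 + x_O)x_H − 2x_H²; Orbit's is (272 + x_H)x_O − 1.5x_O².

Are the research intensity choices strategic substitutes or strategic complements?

Expanding Helix's payoff: 237x_H + x_Ox_H − 2x_H².
∂π/∂x_H = 237 + x_O − 4x_H = 0, so x_H = 59.25 + 0.25x_O.
The best-response slope dx_H/dx_O = 0.25 > 0: the reaction function is upward-sloping, so the choices are strategic complements.

strategic complements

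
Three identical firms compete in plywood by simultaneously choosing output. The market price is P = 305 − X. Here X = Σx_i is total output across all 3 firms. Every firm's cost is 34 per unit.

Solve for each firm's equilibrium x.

A representative firm's profit is π_i = x_i(305 − X) − 34x_i, with X = x_i + Σ_{j≠i} x_j.
First-order condition: 271 − 2x_i − Σ_{j≠i} x_j = 0.
Imposing symmetry (x_j = x for all j) turns Σ_{j≠i} x_j into 2x, so 271 = 4x and x = 67.75.

67.75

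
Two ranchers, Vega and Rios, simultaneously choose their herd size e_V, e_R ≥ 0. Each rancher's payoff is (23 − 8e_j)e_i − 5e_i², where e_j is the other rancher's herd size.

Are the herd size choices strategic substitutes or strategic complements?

strategic substitutes

Vega's payoff is (23 − 8e_R)e_V − 5e_V².
∂π/∂e_V = 23 − 8e_R − 10e_V = 0, so e_V = 2.3 − 0.8e_R.
The best-response slope de_V/de_R = −0.8 < 0: the reaction function is downward-sloping, so the choices are strategic substitutes.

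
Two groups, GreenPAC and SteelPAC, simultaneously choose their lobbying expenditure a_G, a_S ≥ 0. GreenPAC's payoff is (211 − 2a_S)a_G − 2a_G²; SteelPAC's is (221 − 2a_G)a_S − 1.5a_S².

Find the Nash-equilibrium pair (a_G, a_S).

Expanding GreenPAC's payoff: 211a_G − 2a_Sa_G − 2a_G².
∂π/∂a_G = 211 − 2a_S − 4a_G = 0, so a_G = 52.75 − 0.5a_S.
Likewise for SteelPAC: a_S = 221/3 − (2/3)a_G.
Substituting the second reaction function into the first: a_G = 52.75 − 0.5(221/3 − (2/3)a_G), which gives (2/3)a_G = 191/12 ⇒ a_G = 23.875.
Then a_S = 221/3 − (2/3)·23.875 = 57.75.

23.875, 57.75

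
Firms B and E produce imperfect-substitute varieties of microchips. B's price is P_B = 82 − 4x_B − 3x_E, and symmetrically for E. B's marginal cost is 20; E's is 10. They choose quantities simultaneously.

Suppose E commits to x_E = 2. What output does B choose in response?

Firm B's profit: π = x_B(82 − 4x_B − 3x_E) − 20x_B.
∂π/∂x_B = 62 − 8x_B − 3x_E = 0 ⇒ x_B = 7.75 − 0.375x_E.
At x_E = 2: x_B = 7.75 − 0.375·2 = 7.

7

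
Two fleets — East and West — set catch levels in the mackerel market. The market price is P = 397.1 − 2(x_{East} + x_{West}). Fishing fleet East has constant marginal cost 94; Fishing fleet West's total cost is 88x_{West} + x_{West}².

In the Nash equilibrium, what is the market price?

214.04

Fishing fleet East's profit: π = x_{East}(397.1 − 2(x_{East} + x_{West})) − 94x_{East}.
∂π/∂x_{East} = 303.1 − 4x_{East} − 2x_{West} = 0, so x_{East} = 75.775 − 0.5x_{West}.
For West: ∂π/∂x_{West} = 309.1 − 6x_{West} − 2x_{East} = 0 ⇒ x_{West} = 3091/60 − (1/3)x_{East}.
Solving the two reaction functions simultaneously: (1 − (−0.5)(−1/3))x_{East} = 75.775 − 0.5·(3091/60), so (5/6)x_{East} = 3001/60 and x_{East} = 60.02.
Then x_{West} = 3091/60 − (1/3)·60.02 = 31.51.
Equilibrium price: P = 397.1 − 2·91.53 = 214.04.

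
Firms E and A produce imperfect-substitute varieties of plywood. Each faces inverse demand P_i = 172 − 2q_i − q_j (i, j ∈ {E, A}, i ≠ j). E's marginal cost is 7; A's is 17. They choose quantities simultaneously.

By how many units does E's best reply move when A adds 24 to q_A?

Firm E's profit: π = q_E(172 − 2q_E − q_A) − 7q_E.
∂π/∂q_E = 165 − 4q_E − q_A = 0 ⇒ q_E = 41.25 − 0.25q_A.
The reaction-function slope is −0.25, so a 24-unit rise in q_A moves q_E by −0.25 × 24 = −6. E's best response falls — the actions are strategic substitutes.

-6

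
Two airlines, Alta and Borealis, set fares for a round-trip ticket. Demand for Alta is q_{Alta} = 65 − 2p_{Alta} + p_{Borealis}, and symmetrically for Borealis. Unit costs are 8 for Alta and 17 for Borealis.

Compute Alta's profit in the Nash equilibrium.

Alta's profit: π = (p_{Alta} − 8)(65 − 2p_{Alta} + p_{Borealis}).
∂π/∂p_{Alta} = 81 − 4p_{Alta} + p_{Borealis} = 0 ⇒ p_{Alta} = 20.25 + 0.25p_{Borealis}.
Similarly p_{Borealis} = 24.75 + 0.25p_{Alta}.
Plugging p_{Borealis} into Alta's best response: p_{Alta} = 20.25 + 0.25(24.75 + 0.25p_{Alta}) ⇒ 0.9375p_{Alta} = 26.4375, so p_{Alta} = 28.2.
Then p_{Borealis} = 24.75 + 0.25·28.2 = 31.8.
q_{Alta} = 65 − 2·28.2 + 31.8 = 40.4.
Profit = (28.2 − 8)·40.4 = 816.08.

816.08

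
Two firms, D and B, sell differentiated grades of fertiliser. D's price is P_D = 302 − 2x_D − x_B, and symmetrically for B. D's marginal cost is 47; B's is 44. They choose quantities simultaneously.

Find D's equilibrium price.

148.6

Firm D's profit: π = x_D(302 − 2x_D − x_B) − 47x_D.
∂π/∂x_D = 255 − 4x_D − x_B = 0 ⇒ x_D = 63.75 − 0.25x_B.
Similarly x_B = 64.5 − 0.25x_D.
Solving the two reaction functions simultaneously: (1 − (−0.25)(−0.25))x_D = 63.75 − 0.25·64.5, so 0.9375x_D = 47.625 and x_D = 50.8.
Then x_B = 64.5 − 0.25·50.8 = 51.8.
P_D = 302 − 2·50.8 − 51.8 = 148.6.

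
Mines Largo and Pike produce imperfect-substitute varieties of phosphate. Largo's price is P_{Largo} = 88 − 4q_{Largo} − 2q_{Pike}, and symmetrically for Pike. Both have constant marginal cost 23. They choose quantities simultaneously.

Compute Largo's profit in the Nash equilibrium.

Mine Largo's profit: π = q_{Largo}(88 − 4q_{Largo} − 2q_{Pike}) − 23q_{Largo}.
∂π/∂q_{Largo} = 65 − 8q_{Largo} − 2q_{Pike} = 0 ⇒ q_{Largo} = 8.125 − 0.25q_{Pike}.
The game is symmetric, so in equilibrium q_{Pike} = q_{Largo}: the reaction function gives 1.25q_{Largo} = 8.125, hence q_{Largo} = 6.5.
P_{Largo} = 88 − 4·6.5 − 2·6.5 = 49.
Profit = (49 − 23)·6.5 = 169.

169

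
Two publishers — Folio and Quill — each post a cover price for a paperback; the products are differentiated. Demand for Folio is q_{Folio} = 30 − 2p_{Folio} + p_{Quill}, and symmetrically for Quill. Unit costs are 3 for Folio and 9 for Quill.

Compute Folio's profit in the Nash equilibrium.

192.08

Folio's profit: π = (p_{Folio} − 3)(30 − 2p_{Folio} + p_{Quill}).
∂π/∂p_{Folio} = 36 − 4p_{Folio} + p_{Quill} = 0 ⇒ p_{Folio} = 9 + 0.25p_{Quill}.
Similarly p_{Quill} = 12 + 0.25p_{Folio}.
Substituting the second reaction function into the first: p_{Folio} = 9 + 0.25(12 + 0.25p_{Folio}), which gives 0.9375p_{Folio} = 12 ⇒ p_{Folio} = 12.8.
Then p_{Quill} = 12 + 0.25·12.8 = 15.2.
q_{Folio} = 30 − 2·12.8 + 15.2 = 19.6.
Profit = (12.8 − 3)·19.6 = 192.08.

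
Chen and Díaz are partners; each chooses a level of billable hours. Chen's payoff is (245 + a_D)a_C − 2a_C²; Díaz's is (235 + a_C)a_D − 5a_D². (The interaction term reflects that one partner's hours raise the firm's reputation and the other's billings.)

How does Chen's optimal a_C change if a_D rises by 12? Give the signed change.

Expanding Chen's payoff: 245a_C + a_Da_C − 2a_C².
∂π/∂a_C = 245 + a_D − 4a_C = 0, so a_C = 61.25 + 0.25a_D.
The reaction-function slope is 0.25, so a 12-unit rise in a_D moves a_C by 0.25 × 12 = 3. Chen's best response rises — the actions are strategic complements.

3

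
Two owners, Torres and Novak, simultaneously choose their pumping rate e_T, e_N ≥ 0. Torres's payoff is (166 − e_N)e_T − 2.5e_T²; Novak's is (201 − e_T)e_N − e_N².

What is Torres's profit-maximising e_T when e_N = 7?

31.8

Expanding Torres's payoff: 166e_T − e_Ne_T − 2.5e_T².
∂π/∂e_T = 166 − e_N − 5e_T = 0, so e_T = 33.2 − 0.2e_N.
At e_N = 7: e_T = 33.2 − 0.2·7 = 31.8.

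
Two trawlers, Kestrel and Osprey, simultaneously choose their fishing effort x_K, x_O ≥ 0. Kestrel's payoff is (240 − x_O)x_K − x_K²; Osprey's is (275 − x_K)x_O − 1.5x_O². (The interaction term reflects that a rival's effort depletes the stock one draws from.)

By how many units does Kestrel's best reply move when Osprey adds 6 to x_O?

-3

Expanding Kestrel's payoff: 240x_K − x_Ox_K − x_K².
∂π/∂x_K = 240 − x_O − 2x_K = 0, so x_K = 120 − 0.5x_O.
The reaction-function slope is −0.5, so a 6-unit rise in x_O moves x_K by −0.5 × 6 = −3. Kestrel's best response falls — the actions are strategic substitutes.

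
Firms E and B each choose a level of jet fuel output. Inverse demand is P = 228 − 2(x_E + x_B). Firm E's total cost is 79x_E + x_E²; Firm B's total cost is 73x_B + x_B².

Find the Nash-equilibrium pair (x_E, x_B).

18.25, 19.75

Firm E's profit: π = x_E(228 − 2(x_E + x_B)) − 79x_E − x_E².
∂π/∂x_E = 149 − 6x_E − 2x_B = 0, so x_E = 149/6 − (1/3)x_B.
By the same steps for B: x_B = 155/6 − (1/3)x_E.
Plugging x_B into E's best response: x_E = 149/6 − (1/3)(155/6 − (1/3)x_E) ⇒ (8/9)x_E = 146/9, so x_E = 18.25.
Then x_B = 155/6 − (1/3)·18.25 = 19.75.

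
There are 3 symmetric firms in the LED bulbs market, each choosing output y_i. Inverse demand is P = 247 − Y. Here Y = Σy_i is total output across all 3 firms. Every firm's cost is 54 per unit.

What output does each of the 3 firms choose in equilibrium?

A representative firm's profit is π_i = y_i(247 − Y) − 54y_i, with Y = y_i + Σ_{j≠i} y_j.
First-order condition: 193 − 2y_i − Σ_{j≠i} y_j = 0.
With identical firms, set every y_j = y: then 193 − 2y − 2y = 0, i.e. y = 193/4 = 48.25.

48.25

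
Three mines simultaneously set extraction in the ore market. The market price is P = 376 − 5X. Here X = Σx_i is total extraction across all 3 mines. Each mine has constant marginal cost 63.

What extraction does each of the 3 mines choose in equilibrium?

15.65

A representative mine's profit is π_i = x_i(376 − 5X) − 63x_i, with X = x_i + Σ_{j≠i} x_j.
First-order condition: 313 − 10x_i − 5Σ_{j≠i} x_j = 0.
Imposing symmetry (x_j = x for all j) turns Σ_{j≠i} x_j into 2x, so 313 = 20x and x = 15.65.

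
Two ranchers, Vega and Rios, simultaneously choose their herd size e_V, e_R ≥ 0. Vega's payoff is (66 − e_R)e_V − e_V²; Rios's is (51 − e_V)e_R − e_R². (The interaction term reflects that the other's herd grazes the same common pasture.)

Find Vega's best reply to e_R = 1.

Expanding Vega's payoff: 66e_V − e_Re_V − e_V².
∂π/∂e_V = 66 − e_R − 2e_V = 0, so e_V = 33 − 0.5e_R.
At e_R = 1: e_V = 33 − 0.5·1 = 32.5.

32.5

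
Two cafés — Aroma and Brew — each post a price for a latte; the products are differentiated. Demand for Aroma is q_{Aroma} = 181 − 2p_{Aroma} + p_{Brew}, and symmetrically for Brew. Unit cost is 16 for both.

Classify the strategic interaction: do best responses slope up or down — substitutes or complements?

strategic complements

Aroma's profit: π = (p_{Aroma} − 16)(181 − 2p_{Aroma} + p_{Brew}).
∂π/∂p_{Aroma} = 213 − 4p_{Aroma} + p_{Brew} = 0 ⇒ p_{Aroma} = 53.25 + 0.25p_{Brew}.
The best-response slope dp_{Aroma}/dp_{Brew} = 0.25 > 0: the reaction function is upward-sloping, so the choices are strategic complements.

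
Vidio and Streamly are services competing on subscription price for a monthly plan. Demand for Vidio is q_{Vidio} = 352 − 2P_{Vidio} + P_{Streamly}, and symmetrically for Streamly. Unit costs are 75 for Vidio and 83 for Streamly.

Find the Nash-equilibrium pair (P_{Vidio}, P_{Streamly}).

Vidio's profit: π = (P_{Vidio} − 75)(352 − 2P_{Vidio} + P_{Streamly}).
∂π/∂P_{Vidio} = 502 − 4P_{Vidio} + P_{Streamly} = 0 ⇒ P_{Vidio} = 125.5 + 0.25P_{Streamly}.
Similarly P_{Streamly} = 129.5 + 0.25P_{Vidio}.
Substituting the second reaction function into the first: P_{Vidio} = 125.5 + 0.25(129.5 + 0.25P_{Vidio}), which gives 0.9375P_{Vidio} = 157.875 ⇒ P_{Vidio} = 168.4.
Then P_{Streamly} = 129.5 + 0.25·168.4 = 171.6.

168.4, 171.6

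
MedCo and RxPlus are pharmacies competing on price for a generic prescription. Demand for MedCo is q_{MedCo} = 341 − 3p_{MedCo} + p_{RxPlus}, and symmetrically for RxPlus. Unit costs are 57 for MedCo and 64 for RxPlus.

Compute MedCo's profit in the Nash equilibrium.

6348

MedCo's profit: π = (p_{MedCo} − 57)(341 − 3p_{MedCo} + p_{RxPlus}).
∂π/∂p_{MedCo} = 512 − 6p_{MedCo} + p_{RxPlus} = 0 ⇒ p_{MedCo} = 256/3 + (1/6)p_{RxPlus}.
Similarly p_{RxPlus} = 533/6 + (1/6)p_{MedCo}.
Solving the two reaction functions simultaneously: (1 − (1/6)(1/6))p_{MedCo} = 256/3 + (1/6)·(533/6), so (35/36)p_{MedCo} = 3605/36 and p_{MedCo} = 103.
Then p_{RxPlus} = 533/6 + (1/6)·103 = 106.
q_{MedCo} = 341 − 3·103 + 106 = 138.
Profit = (103 − 57)·138 = 6348.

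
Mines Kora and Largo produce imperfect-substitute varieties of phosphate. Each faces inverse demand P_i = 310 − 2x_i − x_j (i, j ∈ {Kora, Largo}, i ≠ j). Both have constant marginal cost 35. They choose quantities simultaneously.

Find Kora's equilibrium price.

145

Mine Kora's profit: π = x_{Kora}(310 − 2x_{Kora} − x_{Largo}) − 35x_{Kora}.
∂π/∂x_{Kora} = 275 − 4x_{Kora} − x_{Largo} = 0 ⇒ x_{Kora} = 68.75 − 0.25x_{Largo}.
The game is symmetric, so in equilibrium x_{Largo} = x_{Kora}: the reaction function gives 1.25x_{Kora} = 68.75, hence x_{Kora} = 55.
P_{Kora} = 310 − 2·55 − 55 = 145.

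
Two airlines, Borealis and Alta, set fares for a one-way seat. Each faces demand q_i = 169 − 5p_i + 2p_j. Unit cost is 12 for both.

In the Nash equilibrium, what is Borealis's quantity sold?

Borealis's profit: π = (p_{Borealis} − 12)(169 − 5p_{Borealis} + 2p_{Alta}).
∂π/∂p_{Borealis} = 229 − 10p_{Borealis} + 2p_{Alta} = 0 ⇒ p_{Borealis} = 22.9 + 0.2p_{Alta}.
The game is symmetric, so in equilibrium p_{Alta} = p_{Borealis}: the reaction function gives 0.8p_{Borealis} = 22.9, hence p_{Borealis} = 28.625.
q_{Borealis} = 169 − 5·28.625 + 2·28.625 = 83.125.

83.125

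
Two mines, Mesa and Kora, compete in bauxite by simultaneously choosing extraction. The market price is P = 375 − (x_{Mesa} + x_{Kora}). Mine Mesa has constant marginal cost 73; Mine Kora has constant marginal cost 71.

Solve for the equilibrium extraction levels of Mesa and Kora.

Mine Mesa's profit: π = x_{Mesa}(375 − (x_{Mesa} + x_{Kora})) − 73x_{Mesa}.
∂π/∂x_{Mesa} = 302 − 2x_{Mesa} − x_{Kora} = 0, so x_{Mesa} = 151 − 0.5x_{Kora}.
By the same steps for Kora: x_{Kora} = 152 − 0.5x_{Mesa}.
Plugging x_{Kora} into Mesa's best response: x_{Mesa} = 151 − 0.5(152 − 0.5x_{Mesa}) ⇒ 0.75x_{Mesa} = 75, so x_{Mesa} = 100.
Then x_{Kora} = 152 − 0.5·100 = 102.

100, 102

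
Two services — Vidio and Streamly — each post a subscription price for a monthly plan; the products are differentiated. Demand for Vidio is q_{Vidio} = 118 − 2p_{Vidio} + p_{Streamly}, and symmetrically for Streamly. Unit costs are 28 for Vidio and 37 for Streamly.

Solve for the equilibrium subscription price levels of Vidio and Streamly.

Vidio's profit: π = (p_{Vidio} − 28)(118 − 2p_{Vidio} + p_{Streamly}).
∂π/∂p_{Vidio} = 174 − 4p_{Vidio} + p_{Streamly} = 0 ⇒ p_{Vidio} = 43.5 + 0.25p_{Streamly}.
Similarly p_{Streamly} = 48 + 0.25p_{Vidio}.
Solving the two reaction functions simultaneously: (1 − (0.25)(0.25))p_{Vidio} = 43.5 + 0.25·48, so 0.9375p_{Vidio} = 55.5 and p_{Vidio} = 59.2.
Then p_{Streamly} = 48 + 0.25·59.2 = 62.8.

59.2, 62.8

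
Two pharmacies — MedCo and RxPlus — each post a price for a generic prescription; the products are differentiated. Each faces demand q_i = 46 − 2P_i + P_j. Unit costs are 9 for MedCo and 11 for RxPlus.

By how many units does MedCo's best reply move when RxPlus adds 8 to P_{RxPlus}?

MedCo's profit: π = (P_{MedCo} − 9)(46 − 2P_{MedCo} + P_{RxPlus}).
∂π/∂P_{MedCo} = 64 − 4P_{MedCo} + P_{RxPlus} = 0 ⇒ P_{MedCo} = 16 + 0.25P_{RxPlus}.
The reaction-function slope is 0.25, so an 8-unit rise in P_{RxPlus} moves P_{MedCo} by 0.25 × 8 = 2. MedCo's best response rises — the actions are strategic complements.

2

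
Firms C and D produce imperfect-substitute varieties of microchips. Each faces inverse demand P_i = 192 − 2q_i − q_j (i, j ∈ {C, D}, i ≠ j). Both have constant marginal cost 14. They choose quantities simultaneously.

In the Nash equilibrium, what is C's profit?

Firm C's profit: π = q_C(192 − 2q_C − q_D) − 14q_C.
∂π/∂q_C = 178 − 4q_C − q_D = 0 ⇒ q_C = 44.5 − 0.25q_D.
Setting q_C = q_D in the reaction function: q_C = 44.5 − 0.25q_C, so q_C = 44.5 / 1.25 = 35.6.
P_C = 192 − 2·35.6 − 35.6 = 85.2.
Profit = (85.2 − 14)·35.6 = 2534.72.

2534.72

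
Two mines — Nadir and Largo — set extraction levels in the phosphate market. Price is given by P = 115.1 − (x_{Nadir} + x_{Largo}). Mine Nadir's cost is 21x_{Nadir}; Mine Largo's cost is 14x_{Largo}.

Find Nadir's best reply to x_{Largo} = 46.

24.05

Mine Nadir's profit: π = x_{Nadir}(115.1 − (x_{Nadir} + x_{Largo})) − 21x_{Nadir}.
∂π/∂x_{Nadir} = 94.1 − 2x_{Nadir} − x_{Largo} = 0, so x_{Nadir} = 47.05 − 0.5x_{Largo}.
At x_{Largo} = 46: x_{Nadir} = 47.05 − 0.5·46 = 24.05.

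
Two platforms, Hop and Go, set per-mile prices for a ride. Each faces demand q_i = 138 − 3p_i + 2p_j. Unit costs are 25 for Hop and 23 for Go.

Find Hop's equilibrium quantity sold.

Hop's profit: π = (p_{Hop} − 25)(138 − 3p_{Hop} + 2p_{Go}).
∂π/∂p_{Hop} = 213 − 6p_{Hop} + 2p_{Go} = 0 ⇒ p_{Hop} = 35.5 + (1/3)p_{Go}.
Similarly p_{Go} = 34.5 + (1/3)p_{Hop}.
Solving the two reaction functions simultaneously: (1 − (1/3)(1/3))p_{Hop} = 35.5 + (1/3)·34.5, so (8/9)p_{Hop} = 47 and p_{Hop} = 52.875.
Then p_{Go} = 34.5 + (1/3)·52.875 = 52.125.
q_{Hop} = 138 − 3·52.875 + 2·52.125 = 83.625.

83.625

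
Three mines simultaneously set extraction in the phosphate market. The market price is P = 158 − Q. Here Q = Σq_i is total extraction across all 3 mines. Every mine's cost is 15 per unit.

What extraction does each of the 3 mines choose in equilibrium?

A representative mine's profit is π_i = q_i(158 − Q) − 15q_i, with Q = q_i + Σ_{j≠i} q_j.
First-order condition: 143 − 2q_i − Σ_{j≠i} q_j = 0.
With identical mines, set every q_j = q: then 143 − 2q − 2q = 0, i.e. q = 143/4 = 35.75.

35.75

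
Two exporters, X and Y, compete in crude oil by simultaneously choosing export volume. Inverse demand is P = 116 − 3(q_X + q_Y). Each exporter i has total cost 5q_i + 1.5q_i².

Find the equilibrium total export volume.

Exporter X's profit: π = q_X(116 − 3(q_X + q_Y)) − 5q_X − 1.5q_X².
∂π/∂q_X = 111 − 9q_X − 3q_Y = 0, so q_X = 37/3 − (1/3)q_Y.
By symmetry q_Y = q_X; substituting into the reaction function, (4/3)q_X = 37/3 and q_X = 9.25.
Total export volume: 9.25 + 9.25 = 18.5.

18.5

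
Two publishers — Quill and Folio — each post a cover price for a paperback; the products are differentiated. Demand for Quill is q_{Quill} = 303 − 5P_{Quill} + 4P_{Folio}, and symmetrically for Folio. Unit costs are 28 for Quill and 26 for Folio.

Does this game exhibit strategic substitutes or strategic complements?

strategic complements

Quill's profit: π = (P_{Quill} − 28)(303 − 5P_{Quill} + 4P_{Folio}).
∂π/∂P_{Quill} = 443 − 10P_{Quill} + 4P_{Folio} = 0 ⇒ P_{Quill} = 44.3 + 0.4P_{Folio}.
The best-response slope dP_{Quill}/dP_{Folio} = 0.4 > 0: the reaction function is upward-sloping, so the choices are strategic complements.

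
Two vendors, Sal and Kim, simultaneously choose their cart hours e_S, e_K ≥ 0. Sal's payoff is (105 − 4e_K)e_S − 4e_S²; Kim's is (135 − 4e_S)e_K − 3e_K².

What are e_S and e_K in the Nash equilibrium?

2.8125, 20.625

Expanding Sal's payoff: 105e_S − 4e_Ke_S − 4e_S².
∂π/∂e_S = 105 − 4e_K − 8e_S = 0, so e_S = 13.125 − 0.5e_K.
Likewise for Kim: e_K = 22.5 − (2/3)e_S.
Solving the two reaction functions simultaneously: (1 − (−0.5)(−2/3))e_S = 13.125 − 0.5·22.5, so (2/3)e_S = 1.875 and e_S = 2.8125.
Then e_K = 22.5 − (2/3)·2.8125 = 20.625.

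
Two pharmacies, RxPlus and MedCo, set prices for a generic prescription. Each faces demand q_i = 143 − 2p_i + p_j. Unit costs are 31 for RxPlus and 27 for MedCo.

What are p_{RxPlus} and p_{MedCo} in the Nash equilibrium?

RxPlus's profit: π = (p_{RxPlus} − 31)(143 − 2p_{RxPlus} + p_{MedCo}).
∂π/∂p_{RxPlus} = 205 − 4p_{RxPlus} + p_{MedCo} = 0 ⇒ p_{RxPlus} = 51.25 + 0.25p_{MedCo}.
Similarly p_{MedCo} = 49.25 + 0.25p_{RxPlus}.
Plugging p_{MedCo} into RxPlus's best response: p_{RxPlus} = 51.25 + 0.25(49.25 + 0.25p_{RxPlus}) ⇒ 0.9375p_{RxPlus} = 63.5625, so p_{RxPlus} = 67.8.
Then p_{MedCo} = 49.25 + 0.25·67.8 = 66.2.

67.8, 66.2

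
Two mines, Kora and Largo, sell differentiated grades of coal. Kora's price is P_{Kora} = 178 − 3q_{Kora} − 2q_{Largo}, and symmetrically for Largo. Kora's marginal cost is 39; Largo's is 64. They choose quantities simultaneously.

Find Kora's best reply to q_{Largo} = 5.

Mine Kora's profit: π = q_{Kora}(178 − 3q_{Kora} − 2q_{Largo}) − 39q_{Kora}.
∂π/∂q_{Kora} = 139 − 6q_{Kora} − 2q_{Largo} = 0 ⇒ q_{Kora} = 139/6 − (1/3)q_{Largo}.
At q_{Largo} = 5: q_{Kora} = 139/6 − (1/3)·5 = 21.5.

21.5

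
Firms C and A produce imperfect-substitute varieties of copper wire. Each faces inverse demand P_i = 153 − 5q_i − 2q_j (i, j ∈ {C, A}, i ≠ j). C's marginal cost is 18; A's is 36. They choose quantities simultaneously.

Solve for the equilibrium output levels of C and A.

11.625, 9.375

Firm C's profit: π = q_C(153 − 5q_C − 2q_A) − 18q_C.
∂π/∂q_C = 135 − 10q_C − 2q_A = 0 ⇒ q_C = 13.5 − 0.2q_A.
Similarly q_A = 11.7 − 0.2q_C.
Solving the two reaction functions simultaneously: (1 − (−0.2)(−0.2))q_C = 13.5 − 0.2·11.7, so 0.96q_C = 11.16 and q_C = 11.625.
Then q_A = 11.7 − 0.2·11.625 = 9.375.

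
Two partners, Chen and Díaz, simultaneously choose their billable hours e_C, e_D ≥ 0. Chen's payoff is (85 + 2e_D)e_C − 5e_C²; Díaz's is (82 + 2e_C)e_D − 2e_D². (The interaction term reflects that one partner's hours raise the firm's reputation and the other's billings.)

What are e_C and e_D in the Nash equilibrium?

Expanding Chen's payoff: 85e_C + 2e_De_C − 5e_C².
∂π/∂e_C = 85 + 2e_D − 10e_C = 0, so e_C = 8.5 + 0.2e_D.
Likewise for Díaz: e_D = 20.5 + 0.5e_C.
Solving the two reaction functions simultaneously: (1 − (0.2)(0.5))e_C = 8.5 + 0.2·20.5, so 0.9e_C = 12.6 and e_C = 14.
Then e_D = 20.5 + 0.5·14 = 27.5.

14, 27.5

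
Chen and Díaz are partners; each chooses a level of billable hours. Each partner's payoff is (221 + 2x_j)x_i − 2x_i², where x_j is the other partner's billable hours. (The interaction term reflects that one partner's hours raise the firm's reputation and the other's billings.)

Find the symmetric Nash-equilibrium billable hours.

110.5

Chen's payoff is (221 + 2x_D)x_C − 2x_C².
∂π/∂x_C = 221 + 2x_D − 4x_C = 0, so x_C = 55.25 + 0.5x_D.
The game is symmetric, so in equilibrium x_D = x_C: the reaction function gives 0.5x_C = 55.25, hence x_C = 110.5.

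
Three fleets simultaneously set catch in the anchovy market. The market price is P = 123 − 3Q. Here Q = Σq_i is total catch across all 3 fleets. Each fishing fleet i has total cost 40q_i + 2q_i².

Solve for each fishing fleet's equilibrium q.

5.1875

A representative fishing fleet's profit is π_i = q_i(123 − 3Q) − 40q_i − 2q_i², with Q = q_i + Σ_{j≠i} q_j.
First-order condition: 83 − 10q_i − 3Σ_{j≠i} q_j = 0.
Imposing symmetry (q_j = q for all j) turns Σ_{j≠i} q_j into 2q, so 83 = 16q and q = 5.1875.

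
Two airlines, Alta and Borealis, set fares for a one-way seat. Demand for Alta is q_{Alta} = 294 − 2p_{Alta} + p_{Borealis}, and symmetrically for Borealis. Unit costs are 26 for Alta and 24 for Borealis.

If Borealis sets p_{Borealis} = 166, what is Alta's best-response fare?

128

Alta's profit: π = (p_{Alta} − 26)(294 − 2p_{Alta} + p_{Borealis}).
∂π/∂p_{Alta} = 346 − 4p_{Alta} + p_{Borealis} = 0 ⇒ p_{Alta} = 86.5 + 0.25p_{Borealis}.
At p_{Borealis} = 166: p_{Alta} = 86.5 + 0.25·166 = 128.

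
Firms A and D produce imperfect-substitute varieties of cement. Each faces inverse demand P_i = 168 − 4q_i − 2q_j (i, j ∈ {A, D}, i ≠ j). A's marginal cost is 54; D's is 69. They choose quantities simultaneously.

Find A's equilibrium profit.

566.44

Firm A's profit: π = q_A(168 − 4q_A − 2q_D) − 54q_A.
∂π/∂q_A = 114 − 8q_A − 2q_D = 0 ⇒ q_A = 14.25 − 0.25q_D.
Similarly q_D = 12.375 − 0.25q_A.
Solving the two reaction functions simultaneously: (1 − (−0.25)(−0.25))q_A = 14.25 − 0.25·12.375, so 0.9375q_A = 357/32 and q_A = 11.9.
Then q_D = 12.375 − 0.25·11.9 = 9.4.
P_A = 168 − 4·11.9 − 2·9.4 = 101.6.
Profit = (101.6 − 54)·11.9 = 566.44.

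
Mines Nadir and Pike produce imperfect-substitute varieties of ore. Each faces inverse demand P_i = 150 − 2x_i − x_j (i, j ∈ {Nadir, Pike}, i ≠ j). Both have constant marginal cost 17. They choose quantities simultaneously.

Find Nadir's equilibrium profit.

Mine Nadir's profit: π = x_{Nadir}(150 − 2x_{Nadir} − x_{Pike}) − 17x_{Nadir}.
∂π/∂x_{Nadir} = 133 − 4x_{Nadir} − x_{Pike} = 0 ⇒ x_{Nadir} = 33.25 − 0.25x_{Pike}.
Setting x_{Nadir} = x_{Pike} in the reaction function: x_{Nadir} = 33.25 − 0.25x_{Nadir}, so x_{Nadir} = 33.25 / 1.25 = 26.6.
P_{Nadir} = 150 − 2·26.6 − 26.6 = 70.2.
Profit = (70.2 − 17)·26.6 = 1415.12.

1415.12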